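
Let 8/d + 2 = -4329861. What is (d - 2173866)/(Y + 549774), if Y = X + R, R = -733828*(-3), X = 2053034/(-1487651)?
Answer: -7001288729940220133/8860869053753618206 ≈ -0.79014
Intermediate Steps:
X = -2053034/1487651 (X = 2053034*(-1/1487651) = -2053034/1487651 ≈ -1.3801)
d = -8/4329863 (d = 8/(-2 - 4329861) = 8/(-4329863) = 8*(-1/4329863) = -8/4329863 ≈ -1.8476e-6)
R = 2201484
Y = 3275037821050/1487651 (Y = -2053034/1487651 + 2201484 = 3275037821050/1487651 ≈ 2.2015e+6)
(d - 2173866)/(Y + 549774) = (-8/4329863 - 2173866)/(3275037821050/1487651 + 549774) = -9412541960366/(4329863*4092909661924/1487651) = -9412541960366/4329863*1487651/4092909661924 = -7001288729940220133/8860869053753618206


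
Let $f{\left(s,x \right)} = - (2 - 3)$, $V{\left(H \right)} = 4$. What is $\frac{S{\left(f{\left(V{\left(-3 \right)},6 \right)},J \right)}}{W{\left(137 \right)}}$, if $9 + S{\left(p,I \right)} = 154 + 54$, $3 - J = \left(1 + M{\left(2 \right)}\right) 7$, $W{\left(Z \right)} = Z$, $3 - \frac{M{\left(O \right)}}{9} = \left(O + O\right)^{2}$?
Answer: $\frac{199}{137} \approx 1.4526$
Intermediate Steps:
$M{\left(O \right)} = 27 - 36 O^{2}$ ($M{\left(O \right)} = 27 - 9 \left(O + O\right)^{2} = 27 - 9 \left(2 O\right)^{2} = 27 - 9 \cdot 4 O^{2} = 27 - 36 O^{2}$)
$f{\left(s,x \right)} = 1$ ($f{\left(s,x \right)} = \left(-1\right) \left(-1\right) = 1$)
$J = 815$ ($J = 3 - \left(1 + \left(27 - 36 \cdot 2^{2}\right)\right) 7 = 3 - \left(1 + \left(27 - 144\right)\right) 7 = 3 - \left(1 - 117\right) 7 = 3 - \left(-116\right) 7 = 3 - -812 = 3 + 812 = 815$)
$S{\left(p,I \right)} = 199$ ($S{\left(p,I \right)} = -9 + \left(154 + 54\right) = -9 + 208 = 199$)
$\frac{S{\left(f{\left(V{\left(-3 \right)},6 \right)},J \right)}}{W{\left(137 \right)}} = \frac{199}{137}$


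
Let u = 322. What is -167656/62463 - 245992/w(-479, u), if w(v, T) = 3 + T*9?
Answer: -5283922784/60401721 ≈ -87.480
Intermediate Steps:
w(v, T) = 3 + 9*T
-167656/62463 - 245992/w(-479, u) = -167656/62463 - 245992/(3 + 9*322) = -167656*1/62463 - 245992/(3 + 2898) = -167656/62463 - 245992/2901 = -5283922784/60401721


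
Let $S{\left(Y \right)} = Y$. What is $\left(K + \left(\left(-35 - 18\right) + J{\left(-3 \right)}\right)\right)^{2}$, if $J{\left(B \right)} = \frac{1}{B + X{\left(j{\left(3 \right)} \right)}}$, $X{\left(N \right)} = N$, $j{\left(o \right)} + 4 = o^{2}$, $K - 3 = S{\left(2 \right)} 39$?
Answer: $\frac{3249}{4} \approx 812.25$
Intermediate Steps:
$K = 81$ ($K = 3 + 2 \cdot 39 = 3 + 78 = 81$)
$j{\left(o \right)} = -4 + o^{2}$
$J{\left(B \right)} = \frac{1}{5 + B}$ ($J{\left(B \right)} = \frac{1}{B - \left(4 - 3^{2}\right)} = \frac{1}{B + \left(-4 + 9\right)} = \frac{1}{B + 5} = \frac{1}{5 + B}$)
$\left(K + \left(\left(-35 - 18\right) + J{\left(-3 \right)}\right)\right)^{2} = \left(81 + \left(\left(-35 - 18\right) + \frac{1}{5 - 3}\right)\right)^{2} = \left(81 - \left(53 - \frac{1}{2}\right)\right)^{2} = \left(81 + \left(-53 + \frac{1}{2}\right)\right)^{2} = \left(81 - \frac{105}{2}\right)^{2} = \left(\frac{57}{2}\right)^{2} = \frac{3249}{4}$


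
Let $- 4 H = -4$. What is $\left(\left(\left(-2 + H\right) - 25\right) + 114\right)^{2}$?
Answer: $7744$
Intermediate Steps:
$H = 1$ ($H = \left(- \frac{1}{4}\right) \left(-4\right) = 1$)
$\left(\left(\left(-2 + H\right) - 25\right) + 114\right)^{2} = \left(\left(\left(-2 + 1\right) - 25\right) + 114\right)^{2} = \left(\left(-1 - 25\right) + 114\right)^{2} = \left(-26 + 114\right)^{2} = 88^{2} = 7744$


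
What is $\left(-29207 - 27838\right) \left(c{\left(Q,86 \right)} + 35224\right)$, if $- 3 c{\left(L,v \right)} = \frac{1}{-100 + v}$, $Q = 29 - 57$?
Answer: $- \frac{28130962135}{14} \approx -2.0094 \cdot 10^{9}$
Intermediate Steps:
$Q = -28$ ($Q = 29 - 57 = -28$)
$c{\left(L,v \right)} = - \frac{1}{3 \left(-100 + v\right)}$
$\left(-29207 - 27838\right) \left(c{\left(Q,86 \right)} + 35224\right) = \left(-29207 - 27838\right) \left(- \frac{1}{-300 + 3 \cdot 86} + 35224\right) = - 57045 \left(- \frac{1}{-300 + 258} + 35224\right) = - 57045 \left(- \frac{1}{-42} + 35224\right) = - 57045 \left(\left(-1\right) \left(- \frac{1}{42}\right) + 35224\right) = - 57045 \left(\frac{1}{42} + 35224\right) = \left(-57045\right) \frac{1479409}{42} = - \frac{28130962135}{14}$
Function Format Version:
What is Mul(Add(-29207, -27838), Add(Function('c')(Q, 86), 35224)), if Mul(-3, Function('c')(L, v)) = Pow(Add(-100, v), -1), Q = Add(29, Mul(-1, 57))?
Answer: Rational(-28130962135, 14) ≈ -2.0094e+9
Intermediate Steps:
Q = -28 (Q = Add(29, -57) = -28)
Function('c')(L, v) = Mul(Rational(-1, 3), Pow(Add(-100, v), -1))
Mul(Add(-29207, -27838), Add(Function('c')(Q, 86), 35224)) = Mul(Add(-29207, -27838), Add(Mul(-1, Pow(Add(-300, Mul(3, 86)), -1)), 35224)) = Mul(-57045, Add(Mul(-1, Pow(Add(-300, 258), -1)), 35224)) = Mul(-57045, Add(Mul(-1, Pow(-42, -1)), 35224)) = Mul(-57045, Add(Mul(-1, Rational(-1, 42)), 35224)) = Mul(-57045, Add(Rational(1, 42), 35224)) = Mul(-57045, Rational(1479409, 42)) = Rational(-28130962135, 14)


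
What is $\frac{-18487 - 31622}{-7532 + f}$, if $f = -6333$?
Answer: $\frac{50109}{13865} \approx 3.6141$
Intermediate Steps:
$\frac{-18487 - 31622}{-7532 + f} = \frac{-18487 - 31622}{-7532 - 6333} = - \frac{50109}{-13865} = \left(-50109\right) \left(- \frac{1}{13865}\right) = \frac{50109}{13865}$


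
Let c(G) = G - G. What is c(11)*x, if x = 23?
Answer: 0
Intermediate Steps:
c(G) = 0
c(11)*x = 0*23 = 0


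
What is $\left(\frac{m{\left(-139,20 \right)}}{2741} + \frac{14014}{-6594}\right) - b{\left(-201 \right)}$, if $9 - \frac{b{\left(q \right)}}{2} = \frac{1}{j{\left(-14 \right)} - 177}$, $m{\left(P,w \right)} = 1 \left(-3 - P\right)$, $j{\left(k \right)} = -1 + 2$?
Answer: $- \frac{2282064715}{113608968} \approx -20.087$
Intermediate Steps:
$j{\left(k \right)} = 1$
$m{\left(P,w \right)} = -3 - P$
$b{\left(q \right)} = \frac{1585}{88}$ ($b{\left(q \right)} = 18 - \frac{2}{1 - 177} = 18 - \frac{2}{-176} = 18 - - \frac{1}{88} = 18 + \frac{1}{88} = \frac{1585}{88}$)
$\left(\frac{m{\left(-139,20 \right)}}{2741} + \frac{14014}{-6594}\right) - b{\left(-201 \right)} = \left(\frac{-3 - -139}{2741} + \frac{14014}{-6594}\right) - \frac{1585}{88} = \left(\left(-3 + 139\right) \frac{1}{2741} + 14014 \left(- \frac{1}{6594}\right)\right) - \frac{1585}{88} = \left(136 \cdot \frac{1}{2741} - \frac{1001}{471}\right) - \frac{1585}{88} = \left(\frac{136}{2741} - \frac{1001}{471}\right) - \frac{1585}{88} = - \frac{2679685}{1291011} - \frac{1585}{88} = - \frac{2282064715}{113608968}$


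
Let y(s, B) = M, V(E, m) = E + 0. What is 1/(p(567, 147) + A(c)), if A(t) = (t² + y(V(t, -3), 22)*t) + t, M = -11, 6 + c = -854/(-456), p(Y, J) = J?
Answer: 51984/10672609 ≈ 0.0048708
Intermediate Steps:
V(E, m) = E
c = -941/228 (c = -6 - 854/(-456) = -6 - 854*(-1/456) = -6 + 427/228 = -941/228 ≈ -4.1272)
y(s, B) = -11
A(t) = t² - 10*t (A(t) = (t² - 11*t) + t = t² - 10*t)
1/(p(567, 147) + A(c)) = 1/(147 - 941*(-10 - 941/228)/228) = 1/(147 - 941/228*(-3221/228)) = 1/(147 + 3030961/51984) = 1/(10672609/51984) = 51984/10672609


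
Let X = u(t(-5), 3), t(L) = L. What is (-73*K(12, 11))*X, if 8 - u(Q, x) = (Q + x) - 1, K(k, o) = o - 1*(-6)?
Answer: -13651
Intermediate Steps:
K(k, o) = 6 + o (K(k, o) = o + 6 = 6 + o)
u(Q, x) = 9 - Q - x (u(Q, x) = 8 - ((Q + x) - 1) = 8 - (-1 + Q + x) = 8 + (1 - Q - x) = 9 - Q - x)
X = 11 (X = 9 - 1*(-5) - 1*3 = 9 + 5 - 3 = 11)
(-73*K(12, 11))*X = -73*(6 + 11)*11 = -73*17*11 = -1241*11 = -13651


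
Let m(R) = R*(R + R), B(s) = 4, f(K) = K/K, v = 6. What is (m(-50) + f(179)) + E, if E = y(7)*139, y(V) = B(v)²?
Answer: 7225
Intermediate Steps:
f(K) = 1
y(V) = 16 (y(V) = 4² = 16)
m(R) = 2*R² (m(R) = R*(2*R) = 2*R²)
E = 2224 (E = 16*139 = 2224)
(m(-50) + f(179)) + E = (2*(-50)² + 1) + 2224 = (2*2500 + 1) + 2224 = (5000 + 1) + 2224 = 5001 + 2224 = 7225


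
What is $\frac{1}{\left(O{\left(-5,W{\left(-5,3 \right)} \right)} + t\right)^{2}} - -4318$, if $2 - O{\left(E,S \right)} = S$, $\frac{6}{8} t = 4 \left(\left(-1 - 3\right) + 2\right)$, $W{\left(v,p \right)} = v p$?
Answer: $\frac{1558807}{361} \approx 4318.0$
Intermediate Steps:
$W{\left(v,p \right)} = p v$
$t = - \frac{32}{3}$ ($t = \frac{4 \cdot 4 \left(\left(-1 - 3\right) + 2\right)}{3} = \frac{4 \cdot 4 \left(-4 + 2\right)}{3} = \frac{4 \cdot 4 \left(-2\right)}{3} = \frac{4}{3} \left(-8\right) = - \frac{32}{3} \approx -10.667$)
$O{\left(E,S \right)} = 2 - S$
$\frac{1}{\left(O{\left(-5,W{\left(-5,3 \right)} \right)} + t\right)^{2}} - -4318 = \frac{1}{\left(\left(2 - 3 \left(-5\right)\right) - \frac{32}{3}\right)^{2}} - -4318 = \frac{1}{\left(\left(2 - -15\right) - \frac{32}{3}\right)^{2}} + 4318 = \frac{1}{\left(\left(2 + 15\right) - \frac{32}{3}\right)^{2}} + 4318 = \frac{1}{\left(17 - \frac{32}{3}\right)^{2}} + 4318 = \frac{1}{\left(\frac{19}{3}\right)^{2}} + 4318 = \frac{1}{\frac{361}{9}} + 4318 = \frac{9}{361} + 4318 = \frac{1558807}{361}$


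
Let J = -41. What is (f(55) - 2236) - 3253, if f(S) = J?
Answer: -5530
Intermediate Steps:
f(S) = -41
(f(55) - 2236) - 3253 = (-41 - 2236) - 3253 = -2277 - 3253 = -5530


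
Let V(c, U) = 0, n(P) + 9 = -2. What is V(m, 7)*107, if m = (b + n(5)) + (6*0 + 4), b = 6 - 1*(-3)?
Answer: 0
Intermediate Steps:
n(P) = -11 (n(P) = -9 - 2 = -11)
b = 9 (b = 6 + 3 = 9)
m = 2 (m = (9 - 11) + (6*0 + 4) = -2 + (0 + 4) = -2 + 4 = 2)
V(m, 7)*107 = 0*107 = 0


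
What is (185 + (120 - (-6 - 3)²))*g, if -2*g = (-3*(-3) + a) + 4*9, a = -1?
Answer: -4928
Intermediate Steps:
g = -22 (g = -((-3*(-3) - 1) + 4*9)/2 = -((9 - 1) + 36)/2 = -(8 + 36)/2 = -½*44 = -22)
(185 + (120 - (-6 - 3)²))*g = (185 + (120 - (-6 - 3)²))*(-22) = (185 + (120 - 1*(-9)²))*(-22) = (185 + (120 - 1*81))*(-22) = (185 + (120 - 81))*(-22) = (185 + 39)*(-22) = 224*(-22) = -4928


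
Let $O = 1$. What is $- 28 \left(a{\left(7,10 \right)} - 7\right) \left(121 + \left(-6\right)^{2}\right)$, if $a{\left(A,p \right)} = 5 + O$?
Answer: $4396$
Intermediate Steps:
$a{\left(A,p \right)} = 6$ ($a{\left(A,p \right)} = 5 + 1 = 6$)
$- 28 \left(a{\left(7,10 \right)} - 7\right) \left(121 + \left(-6\right)^{2}\right) = - 28 \left(6 - 7\right) \left(121 + \left(-6\right)^{2}\right) = - 28 \left(- (121 + 36)\right) = - 28 \left(\left(-1\right) 157\right) = \left(-28\right) \left(-157\right) = 4396$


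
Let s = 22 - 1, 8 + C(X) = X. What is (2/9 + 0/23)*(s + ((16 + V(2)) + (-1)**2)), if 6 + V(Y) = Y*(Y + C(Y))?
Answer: 16/3 ≈ 5.3333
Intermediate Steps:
C(X) = -8 + X
s = 21
V(Y) = -6 + Y*(-8 + 2*Y) (V(Y) = -6 + Y*(Y + (-8 + Y)) = -6 + Y*(-8 + 2*Y))
(2/9 + 0/23)*(s + ((16 + V(2)) + (-1)**2)) = (2/9 + 0/23)*(21 + ((16 + (-6 + 2**2 + 2*(-8 + 2))) + (-1)**2)) = (2*(1/9) + 0*(1/23))*(21 + ((16 + (-6 + 4 + 2*(-6))) + 1)) = (2/9 + 0)*(21 + ((16 + (-6 + 4 - 12)) + 1)) = 2*(21 + ((16 - 14) + 1))/9 = 2*(21 + (2 + 1))/9 = 2*(21 + 3)/9 = (2/9)*24 = 16/3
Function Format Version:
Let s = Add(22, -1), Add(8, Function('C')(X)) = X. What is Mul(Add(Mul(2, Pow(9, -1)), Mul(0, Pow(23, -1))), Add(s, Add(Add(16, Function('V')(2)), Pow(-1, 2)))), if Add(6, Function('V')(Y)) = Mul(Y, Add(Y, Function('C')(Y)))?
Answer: Rational(16, 3) ≈ 5.3333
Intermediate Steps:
Function('C')(X) = Add(-8, X)
s = 21
Function('V')(Y) = Add(-6, Mul(Y, Add(-8, Mul(2, Y)))) (Function('V')(Y) = Add(-6, Mul(Y, Add(Y, Add(-8, Y)))) = Add(-6, Mul(Y, Add(-8, Mul(2, Y)))))
Mul(Add(Mul(2, Pow(9, -1)), Mul(0, Pow(23, -1))), Add(s, Add(Add(16, Function('V')(2)), Pow(-1, 2)))) = Mul(Add(Mul(2, Pow(9, -1)), Mul(0, Pow(23, -1))), Add(21, Add(Add(16, Add(-6, Pow(2, 2), Mul(2, Add(-8, 2)))), Pow(-1, 2)))) = Mul(Add(Mul(2, Rational(1, 9)), Mul(0, Rational(1, 23))), Add(21, Add(Add(16, Add(-6, 4, Mul(2, -6))), 1))) = Mul(Add(Rational(2, 9), 0), Add(21, Add(Add(16, Add(-6, 4, -12)), 1))) = Mul(Rational(2, 9), Add(21, Add(Add(16, -14), 1))) = Mul(Rational(2, 9), Add(21, Add(2, 1))) = Mul(Rational(2, 9), Add(21, 3)) = Mul(Rational(2, 9), 24) = Rational(16, 3)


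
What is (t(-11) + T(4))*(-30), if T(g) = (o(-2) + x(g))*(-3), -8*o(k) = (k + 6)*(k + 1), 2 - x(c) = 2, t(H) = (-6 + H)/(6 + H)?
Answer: -57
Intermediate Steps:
t(H) = (-6 + H)/(6 + H)
x(c) = 0 (x(c) = 2 - 1*2 = 2 - 2 = 0)
o(k) = -(1 + k)*(6 + k)/8 (o(k) = -(k + 6)*(k + 1)/8 = -(6 + k)*(1 + k)/8 = -(1 + k)*(6 + k)/8)
T(g) = -3/2 (T(g) = ((-¾ - 7/8*(-2) - ⅛*(-2)²) + 0)*(-3) = ((-¾ + 7/4 - ⅛*4) + 0)*(-3) = ((-¾ + 7/4 - ½) + 0)*(-3) = (½ + 0)*(-3) = (½)*(-3) = -3/2)
(t(-11) + T(4))*(-30) = ((-6 - 11)/(6 - 11) - 3/2)*(-30) = (-17/(-5) - 3/2)*(-30) = (-⅕*(-17) - 3/2)*(-30) = (17/5 - 3/2)*(-30) = (19/10)*(-30) = -57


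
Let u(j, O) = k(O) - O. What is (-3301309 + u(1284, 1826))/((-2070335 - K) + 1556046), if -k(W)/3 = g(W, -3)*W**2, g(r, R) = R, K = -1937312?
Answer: 8901783/474341 ≈ 18.767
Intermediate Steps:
k(W) = 9*W**2 (k(W) = -(-9)*W**2 = 9*W**2)
u(j, O) = -O + 9*O**2 (u(j, O) = 9*O**2 - O = -O + 9*O**2)
(-3301309 + u(1284, 1826))/((-2070335 - K) + 1556046) = (-3301309 + 1826*(-1 + 9*1826))/((-2070335 - 1*(-1937312)) + 1556046) = (-3301309 + 1826*(-1 + 16434))/((-2070335 + 1937312) + 1556046) = (-3301309 + 1826*16433)/(-133023 + 1556046) = (-3301309 + 30006658)/1423023 = 26705349*(1/1423023) = 8901783/474341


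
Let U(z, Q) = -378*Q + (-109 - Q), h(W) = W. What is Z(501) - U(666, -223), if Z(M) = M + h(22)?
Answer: -83885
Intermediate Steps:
Z(M) = 22 + M (Z(M) = M + 22 = 22 + M)
U(z, Q) = -109 - 379*Q
Z(501) - U(666, -223) = (22 + 501) - (-109 - 379*(-223)) = 523 - (-109 + 84517) = 523 - 1*84408 = 523 - 84408 = -83885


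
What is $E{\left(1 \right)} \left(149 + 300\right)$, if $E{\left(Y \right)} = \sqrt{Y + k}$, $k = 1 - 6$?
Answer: $898 i \approx 898.0 i$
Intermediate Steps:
$k = -5$
$E{\left(Y \right)} = \sqrt{-5 + Y}$ ($E{\left(Y \right)} = \sqrt{Y - 5} = \sqrt{-5 + Y}$)
$E{\left(1 \right)} \left(149 + 300\right) = \sqrt{-5 + 1} \left(149 + 300\right) = \sqrt{-4} \cdot 449 = 2 i 449 = 898 i$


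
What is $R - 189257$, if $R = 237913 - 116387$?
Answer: $-67731$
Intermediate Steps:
$R = 121526$
$R - 189257 = 121526 - 189257 = -67731$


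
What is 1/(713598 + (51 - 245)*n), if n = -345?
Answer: 1/780528 ≈ 1.2812e-6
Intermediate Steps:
1/(713598 + (51 - 245)*n) = 1/(713598 + (51 - 245)*(-345)) = 1/(713598 - 194*(-345)) = 1/(713598 + 66930) = 1/780528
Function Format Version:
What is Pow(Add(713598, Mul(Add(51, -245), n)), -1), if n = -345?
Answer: Rational(1, 780528) ≈ 1.2812e-6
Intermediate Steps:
Pow(Add(713598, Mul(Add(51, -245), n)), -1) = Pow(Add(713598, Mul(Add(51, -245), -345)), -1) = Pow(Add(713598, Mul(-194, -345)), -1) = Pow(Add(713598, 66930), -1) = Pow(780528, -1) = Rational(1, 780528)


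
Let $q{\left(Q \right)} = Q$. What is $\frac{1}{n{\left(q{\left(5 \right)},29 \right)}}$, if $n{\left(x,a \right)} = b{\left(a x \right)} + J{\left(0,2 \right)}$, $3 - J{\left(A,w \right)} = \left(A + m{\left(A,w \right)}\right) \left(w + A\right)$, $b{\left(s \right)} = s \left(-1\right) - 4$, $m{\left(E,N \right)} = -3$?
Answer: $- \frac{1}{140} \approx -0.0071429$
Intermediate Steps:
$b{\left(s \right)} = -4 - s$ ($b{\left(s \right)} = - s - 4 = -4 - s$)
$J{\left(A,w \right)} = 3 - \left(-3 + A\right) \left(A + w\right)$ ($J{\left(A,w \right)} = 3 - \left(A - 3\right) \left(w + A\right) = 3 - \left(-3 + A\right) \left(A + w\right)$)
$n{\left(x,a \right)} = 5 - a x$ ($n{\left(x,a \right)} = \left(-4 - a x\right) + \left(3 - 0^{2} + 3 \cdot 0 + 3 \cdot 2 - 0 \cdot 2\right) = \left(-4 - a x\right) + \left(3 - 0 + 0 + 6 + 0\right) = \left(-4 - a x\right) + \left(3 + 0 + 0 + 6 + 0\right) = \left(-4 - a x\right) + 9 = 5 - a x$)
$\frac{1}{n{\left(q{\left(5 \right)},29 \right)}} = \frac{1}{5 - 29 \cdot 5} = \frac{1}{5 - 145} = \frac{1}{-140} = - \frac{1}{140}$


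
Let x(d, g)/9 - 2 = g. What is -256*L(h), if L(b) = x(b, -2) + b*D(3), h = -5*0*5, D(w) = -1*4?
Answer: 0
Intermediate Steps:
x(d, g) = 18 + 9*g
D(w) = -4
h = 0 (h = 0*5 = 0)
L(b) = -4*b (L(b) = (18 + 9*(-2)) + b*(-4) = (18 - 18) - 4*b = 0 - 4*b = -4*b)
-256*L(h) = -(-1024)*0 = -256*0 = 0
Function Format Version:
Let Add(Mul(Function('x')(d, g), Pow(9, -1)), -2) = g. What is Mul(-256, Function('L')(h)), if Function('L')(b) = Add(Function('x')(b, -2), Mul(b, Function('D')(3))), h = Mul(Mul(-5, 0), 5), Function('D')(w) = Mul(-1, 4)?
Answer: 0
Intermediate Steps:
Function('x')(d, g) = Add(18, Mul(9, g))
Function('D')(w) = -4
h = 0 (h = Mul(0, 5) = 0)
Function('L')(b) = Mul(-4, b) (Function('L')(b) = Add(Add(18, Mul(9, -2)), Mul(b, -4)) = Add(Add(18, -18), Mul(-4, b)) = Add(0, Mul(-4, b)) = Mul(-4, b))
Mul(-256, Function('L')(h)) = Mul(-256, Mul(-4, 0)) = Mul(-256, 0) = 0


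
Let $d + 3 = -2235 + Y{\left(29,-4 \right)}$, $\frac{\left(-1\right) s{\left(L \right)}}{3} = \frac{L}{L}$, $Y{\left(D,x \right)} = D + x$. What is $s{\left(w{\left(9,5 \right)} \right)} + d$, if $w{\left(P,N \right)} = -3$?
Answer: $-2216$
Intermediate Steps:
$s{\left(L \right)} = -3$ ($s{\left(L \right)} = - 3 \frac{L}{L} = \left(-3\right) 1 = -3$)
$d = -2213$ ($d = -3 + \left(-2235 + \left(29 - 4\right)\right) = -3 + \left(-2235 + 25\right) = -3 - 2210 = -2213$)
$s{\left(w{\left(9,5 \right)} \right)} + d = -3 - 2213 = -2216$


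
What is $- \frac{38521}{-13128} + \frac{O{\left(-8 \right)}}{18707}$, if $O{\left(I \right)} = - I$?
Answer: $\frac{720717371}{245585496} \approx 2.9347$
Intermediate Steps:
$- \frac{38521}{-13128} + \frac{O{\left(-8 \right)}}{18707} = - \frac{38521}{-13128} + \frac{\left(-1\right) \left(-8\right)}{18707} = \left(-38521\right) \left(- \frac{1}{13128}\right) + 8 \cdot \frac{1}{18707} = \frac{38521}{13128} + \frac{8}{18707} = \frac{720717371}{245585496}$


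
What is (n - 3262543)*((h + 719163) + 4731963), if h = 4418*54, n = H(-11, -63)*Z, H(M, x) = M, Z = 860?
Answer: -18616708925094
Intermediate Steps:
n = -9460 (n = -11*860 = -9460)
h = 238572
(n - 3262543)*((h + 719163) + 4731963) = (-9460 - 3262543)*((238572 + 719163) + 4731963) = -3272003*(957735 + 4731963) = -3272003*5689698 = -18616708925094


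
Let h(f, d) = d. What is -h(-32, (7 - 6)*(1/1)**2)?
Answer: -1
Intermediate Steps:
-h(-32, (7 - 6)*(1/1)**2) = -(7 - 6)*(1/1)**2 = -1**2 = -1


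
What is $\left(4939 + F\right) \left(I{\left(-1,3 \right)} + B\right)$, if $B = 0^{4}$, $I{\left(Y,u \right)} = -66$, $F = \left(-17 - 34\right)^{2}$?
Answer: $-497640$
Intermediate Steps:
$F = 2601$ ($F = \left(-51\right)^{2} = 2601$)
$B = 0$
$\left(4939 + F\right) \left(I{\left(-1,3 \right)} + B\right) = \left(4939 + 2601\right) \left(-66 + 0\right) = 7540 \left(-66\right) = -497640$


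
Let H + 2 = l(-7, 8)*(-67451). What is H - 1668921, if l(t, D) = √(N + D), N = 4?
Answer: -1668923 - 134902*√3 ≈ -1.9026e+6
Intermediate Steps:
l(t, D) = √(4 + D)
H = -2 - 134902*√3 (H = -2 + √(4 + 8)*(-67451) = -2 + √12*(-67451) = -2 + (2*√3)*(-67451) = -2 - 134902*√3 ≈ -2.3366e+5)
H - 1668921 = (-2 - 134902*√3) - 1668921 = -1668923 - 134902*√3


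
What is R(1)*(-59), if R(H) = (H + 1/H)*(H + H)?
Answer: -236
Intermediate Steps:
R(H) = 2*H*(H + 1/H) (R(H) = (H + 1/H)*(2*H) = 2*H*(H + 1/H))
R(1)*(-59) = (2 + 2*1²)*(-59) = (2 + 2*1)*(-59) = (2 + 2)*(-59) = 4*(-59) = -236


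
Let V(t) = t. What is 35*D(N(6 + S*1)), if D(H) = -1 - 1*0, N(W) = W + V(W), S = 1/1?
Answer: -35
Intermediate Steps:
S = 1
N(W) = 2*W (N(W) = W + W = 2*W)
D(H) = -1 (D(H) = -1 + 0 = -1)
35*D(N(6 + S*1)) = 35*(-1) = -35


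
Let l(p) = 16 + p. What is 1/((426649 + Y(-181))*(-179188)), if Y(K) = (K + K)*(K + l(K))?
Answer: -1/98894036388 ≈ -1.0112e-11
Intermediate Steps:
Y(K) = 2*K*(16 + 2*K) (Y(K) = (K + K)*(K + (16 + K)) = (2*K)*(16 + 2*K) = 2*K*(16 + 2*K))
1/((426649 + Y(-181))*(-179188)) = 1/((426649 + 4*(-181)*(8 - 181))*(-179188)) = -1/179188/(426649 + 4*(-181)*(-173)) = -1/179188/(426649 + 125252) = -1/179188/551901 = (1/551901)*(-1/179188) = -1/98894036388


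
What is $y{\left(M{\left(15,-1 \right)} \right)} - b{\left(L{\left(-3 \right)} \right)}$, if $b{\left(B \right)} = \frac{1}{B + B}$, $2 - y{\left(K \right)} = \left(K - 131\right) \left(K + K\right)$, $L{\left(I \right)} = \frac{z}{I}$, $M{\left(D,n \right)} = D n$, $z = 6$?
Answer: $- \frac{17511}{4} \approx -4377.8$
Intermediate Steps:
$L{\left(I \right)} = \frac{6}{I}$
$y{\left(K \right)} = 2 - 2 K \left(-131 + K\right)$ ($y{\left(K \right)} = 2 - \left(K - 131\right) \left(K + K\right) = 2 - \left(-131 + K\right) 2 K = 2 - 2 K \left(-131 + K\right)$)
$b{\left(B \right)} = \frac{1}{2 B}$
$y{\left(M{\left(15,-1 \right)} \right)} - b{\left(L{\left(-3 \right)} \right)} = \left(2 - 2 \left(15 \left(-1\right)\right)^{2} + 262 \cdot 15 \left(-1\right)\right) - \frac{1}{2 \frac{6}{-3}} = \left(2 - 2 \left(-15\right)^{2} + 262 \left(-15\right)\right) - \frac{1}{2 \cdot 6 \left(- \frac{1}{3}\right)} = \left(2 - 450 - 3930\right) - \frac{1}{2 \left(-2\right)} = \left(2 - 450 - 3930\right) - \frac{1}{2} \left(- \frac{1}{2}\right) = -4378 - - \frac{1}{4} = -4378 + \frac{1}{4} = - \frac{17511}{4}$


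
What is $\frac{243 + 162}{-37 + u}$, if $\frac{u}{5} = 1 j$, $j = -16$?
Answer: $- \frac{45}{13} \approx -3.4615$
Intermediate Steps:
$u = -80$ ($u = 5 \cdot 1 \left(-16\right) = 5 \left(-16\right) = -80$)
$\frac{243 + 162}{-37 + u} = \frac{243 + 162}{-37 - 80} = \frac{405}{-117} = 405 \left(- \frac{1}{117}\right) = - \frac{45}{13}$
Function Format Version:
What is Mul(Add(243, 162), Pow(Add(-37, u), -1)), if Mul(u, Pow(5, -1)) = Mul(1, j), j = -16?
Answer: Rational(-45, 13) ≈ -3.4615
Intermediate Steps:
u = -80 (u = Mul(5, Mul(1, -16)) = Mul(5, -16) = -80)
Mul(Add(243, 162), Pow(Add(-37, u), -1)) = Mul(Add(243, 162), Pow(Add(-37, -80), -1)) = Mul(405, Pow(-117, -1)) = Mul(405, Rational(-1, 117)) = Rational(-45, 13)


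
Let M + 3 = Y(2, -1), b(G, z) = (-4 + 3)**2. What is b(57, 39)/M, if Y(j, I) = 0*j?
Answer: -1/3 ≈ -0.33333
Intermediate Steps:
Y(j, I) = 0
b(G, z) = 1 (b(G, z) = (-1)**2 = 1)
M = -3 (M = -3 + 0 = -3)
b(57, 39)/M = 1/(-3) = -1/3*1 = -1/3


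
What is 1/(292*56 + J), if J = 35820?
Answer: 1/52172 ≈ 1.9167e-5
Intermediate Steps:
1/(292*56 + J) = 1/(292*56 + 35820) = 1/(16352 + 35820) = 1/52172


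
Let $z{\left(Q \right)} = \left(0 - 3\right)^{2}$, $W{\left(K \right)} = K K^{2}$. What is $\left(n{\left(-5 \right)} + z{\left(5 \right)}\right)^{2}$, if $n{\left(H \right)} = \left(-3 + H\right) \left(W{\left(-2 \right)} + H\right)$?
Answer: $12769$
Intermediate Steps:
$W{\left(K \right)} = K^{3}$
$z{\left(Q \right)} = 9$ ($z{\left(Q \right)} = \left(-3\right)^{2} = 9$)
$n{\left(H \right)} = \left(-8 + H\right) \left(-3 + H\right)$ ($n{\left(H \right)} = \left(-3 + H\right) \left(\left(-2\right)^{3} + H\right) = \left(-3 + H\right) \left(-8 + H\right) = \left(-8 + H\right) \left(-3 + H\right)$)
$\left(n{\left(-5 \right)} + z{\left(5 \right)}\right)^{2} = \left(\left(24 + \left(-5\right)^{2} - -55\right) + 9\right)^{2} = \left(\left(24 + 25 + 55\right) + 9\right)^{2} = \left(104 + 9\right)^{2} = 113^{2} = 12769$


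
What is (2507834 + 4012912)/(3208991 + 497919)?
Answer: 3260373/1853455 ≈ 1.7591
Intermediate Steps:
(2507834 + 4012912)/(3208991 + 497919) = 6520746/3706910 = 6520746*(1/3706910) = 3260373/1853455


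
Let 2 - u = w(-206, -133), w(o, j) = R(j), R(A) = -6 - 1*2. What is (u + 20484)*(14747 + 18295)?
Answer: 677162748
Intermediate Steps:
R(A) = -8 (R(A) = -6 - 2 = -8)
w(o, j) = -8
u = 10 (u = 2 - 1*(-8) = 2 + 8 = 10)
(u + 20484)*(14747 + 18295) = (10 + 20484)*(14747 + 18295) = 20494*33042 = 677162748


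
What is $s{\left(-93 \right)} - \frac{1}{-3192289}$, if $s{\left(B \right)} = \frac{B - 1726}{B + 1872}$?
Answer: $- \frac{5806771912}{5679082131} \approx -1.0225$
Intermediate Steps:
$s{\left(B \right)} = \frac{-1726 + B}{1872 + B}$
$s{\left(-93 \right)} - \frac{1}{-3192289} = \frac{-1726 - 93}{1872 - 93} - \frac{1}{-3192289} = \frac{1}{1779} \left(-1819\right) - - \frac{1}{3192289} = \frac{1}{1779} \left(-1819\right) + \frac{1}{3192289} = - \frac{1819}{1779} + \frac{1}{3192289} = - \frac{5806771912}{5679082131}$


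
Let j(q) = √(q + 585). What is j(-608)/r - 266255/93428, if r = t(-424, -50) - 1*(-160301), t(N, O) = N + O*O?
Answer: -266255/93428 + I*√23/162377 ≈ -2.8498 + 2.9535e-5*I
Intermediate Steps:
j(q) = √(585 + q)
t(N, O) = N + O²
r = 162377 (r = (-424 + (-50)²) - 1*(-160301) = (-424 + 2500) + 160301 = 2076 + 160301 = 162377)
j(-608)/r - 266255/93428 = √(585 - 608)/162377 - 266255/93428 = √(-23)*(1/162377) - 266255*1/93428 = (I*√23)*(1/162377) - 266255/93428 = I*√23/162377 - 266255/93428 = -266255/93428 + I*√23/162377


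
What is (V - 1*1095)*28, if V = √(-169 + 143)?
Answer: -30660 + 28*I*√26 ≈ -30660.0 + 142.77*I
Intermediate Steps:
V = I*√26 (V = √(-26) = I*√26 ≈ 5.099*I)
(V - 1*1095)*28 = (I*√26 - 1*1095)*28 = (I*√26 - 1095)*28 = (-1095 + I*√26)*28 = -30660 + 28*I*√26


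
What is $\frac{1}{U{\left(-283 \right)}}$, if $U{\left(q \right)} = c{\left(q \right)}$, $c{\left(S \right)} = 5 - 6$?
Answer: $-1$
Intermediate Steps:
$c{\left(S \right)} = -1$ ($c{\left(S \right)} = 5 - 6 = -1$)
$U{\left(q \right)} = -1$
$\frac{1}{U{\left(-283 \right)}} = \frac{1}{-1} = -1$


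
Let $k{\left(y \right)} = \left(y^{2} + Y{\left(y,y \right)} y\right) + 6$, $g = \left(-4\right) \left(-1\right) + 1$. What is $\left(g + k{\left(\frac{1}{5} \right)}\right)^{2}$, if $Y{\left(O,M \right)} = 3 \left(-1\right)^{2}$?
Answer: $\frac{84681}{625} \approx 135.49$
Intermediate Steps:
$Y{\left(O,M \right)} = 3$ ($Y{\left(O,M \right)} = 3 \cdot 1 = 3$)
$g = 5$ ($g = 4 + 1 = 5$)
$k{\left(y \right)} = 6 + y^{2} + 3 y$ ($k{\left(y \right)} = \left(y^{2} + 3 y\right) + 6 = 6 + y^{2} + 3 y$)
$\left(g + k{\left(\frac{1}{5} \right)}\right)^{2} = \left(5 + \left(6 + \left(\frac{1}{5}\right)^{2} + \frac{3}{5}\right)\right)^{2} = \left(5 + \left(6 + \left(\frac{1}{5}\right)^{2} + 3 \cdot \frac{1}{5}\right)\right)^{2} = \left(5 + \left(6 + \frac{1}{25} + \frac{3}{5}\right)\right)^{2} = \left(5 + \frac{166}{25}\right)^{2} = \left(\frac{291}{25}\right)^{2} = \frac{84681}{625}$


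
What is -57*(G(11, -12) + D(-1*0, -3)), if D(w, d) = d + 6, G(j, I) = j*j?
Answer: -7068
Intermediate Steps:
G(j, I) = j**2
D(w, d) = 6 + d
-57*(G(11, -12) + D(-1*0, -3)) = -57*(11**2 + (6 - 3)) = -57*(121 + 3) = -57*124 = -7068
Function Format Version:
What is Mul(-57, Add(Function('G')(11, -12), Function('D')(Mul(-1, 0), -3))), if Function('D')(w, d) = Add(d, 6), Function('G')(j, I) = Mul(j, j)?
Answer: -7068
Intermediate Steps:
Function('G')(j, I) = Pow(j, 2)
Function('D')(w, d) = Add(6, d)
Mul(-57, Add(Function('G')(11, -12), Function('D')(Mul(-1, 0), -3))) = Mul(-57, Add(Pow(11, 2), Add(6, -3))) = Mul(-57, Add(121, 3)) = Mul(-57, 124) = -7068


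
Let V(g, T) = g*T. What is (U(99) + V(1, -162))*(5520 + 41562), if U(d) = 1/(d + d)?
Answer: -251692525/33 ≈ -7.6270e+6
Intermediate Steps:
V(g, T) = T*g
U(d) = 1/(2*d)
(U(99) + V(1, -162))*(5520 + 41562) = ((½)/99 - 162*1)*(5520 + 41562) = ((½)*(1/99) - 162)*47082 = (1/198 - 162)*47082 = -32075/198*47082 = -251692525/33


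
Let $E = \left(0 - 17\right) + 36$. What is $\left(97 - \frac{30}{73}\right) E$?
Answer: $\frac{133969}{73} \approx 1835.2$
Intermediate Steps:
$E = 19$ ($E = -17 + 36 = 19$)
$\left(97 - \frac{30}{73}\right) E = \left(97 - \frac{30}{73}\right) 19 = \frac{7051}{73} \cdot 19 = \frac{133969}{73}$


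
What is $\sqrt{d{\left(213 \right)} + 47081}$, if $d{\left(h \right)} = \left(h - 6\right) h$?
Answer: $2 \sqrt{22793} \approx 301.95$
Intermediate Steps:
$d{\left(h \right)} = h \left(-6 + h\right)$ ($d{\left(h \right)} = \left(-6 + h\right) h = h \left(-6 + h\right)$)
$\sqrt{d{\left(213 \right)} + 47081} = \sqrt{213 \left(-6 + 213\right) + 47081} = \sqrt{213 \cdot 207 + 47081} = \sqrt{44091 + 47081} = \sqrt{91172} = 2 \sqrt{22793}$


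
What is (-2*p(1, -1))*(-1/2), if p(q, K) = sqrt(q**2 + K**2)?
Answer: sqrt(2) ≈ 1.4142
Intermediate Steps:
p(q, K) = sqrt(K**2 + q**2)
(-2*p(1, -1))*(-1/2) = (-2*sqrt((-1)**2 + 1**2))*(-1/2) = (-2*sqrt(1 + 1))*(-1*1/2) = -2*sqrt(2)*(-1/2) = sqrt(2)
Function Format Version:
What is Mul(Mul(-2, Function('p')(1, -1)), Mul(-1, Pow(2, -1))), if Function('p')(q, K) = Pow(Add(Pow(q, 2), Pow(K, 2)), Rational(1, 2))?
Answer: Pow(2, Rational(1, 2)) ≈ 1.4142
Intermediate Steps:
Function('p')(q, K) = Pow(Add(Pow(K, 2), Pow(q, 2)), Rational(1, 2))
Mul(Mul(-2, Function('p')(1, -1)), Mul(-1, Pow(2, -1))) = Mul(Mul(-2, Pow(Add(Pow(-1, 2), Pow(1, 2)), Rational(1, 2))), Mul(-1, Pow(2, -1))) = Mul(Mul(-2, Pow(Add(1, 1), Rational(1, 2))), Mul(-1, Rational(1, 2))) = Mul(Mul(-2, Pow(2, Rational(1, 2))), Rational(-1, 2)) = Pow(2, Rational(1, 2))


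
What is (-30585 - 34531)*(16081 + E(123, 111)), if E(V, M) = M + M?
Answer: -1061586148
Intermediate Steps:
E(V, M) = 2*M
(-30585 - 34531)*(16081 + E(123, 111)) = (-30585 - 34531)*(16081 + 2*111) = -65116*(16081 + 222) = -65116*16303 = -1061586148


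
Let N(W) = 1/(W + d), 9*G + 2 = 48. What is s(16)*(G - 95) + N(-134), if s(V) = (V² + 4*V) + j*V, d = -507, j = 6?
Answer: -215724713/5769 ≈ -37394.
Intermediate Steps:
G = 46/9 (G = -2/9 + (⅑)*48 = -2/9 + 16/3 = 46/9 ≈ 5.1111)
s(V) = V² + 10*V (s(V) = (V² + 4*V) + 6*V = V² + 10*V)
N(W) = 1/(-507 + W) (N(W) = 1/(W - 507) = 1/(-507 + W))
s(16)*(G - 95) + N(-134) = (16*(10 + 16))*(46/9 - 95) + 1/(-507 - 134) = (16*26)*(-809/9) + 1/(-641) = 416*(-809/9) - 1/641 = -336544/9 - 1/641 = -215724713/5769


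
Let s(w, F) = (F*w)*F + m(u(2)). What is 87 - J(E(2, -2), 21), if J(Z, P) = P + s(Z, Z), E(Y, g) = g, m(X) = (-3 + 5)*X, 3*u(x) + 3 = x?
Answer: 224/3 ≈ 74.667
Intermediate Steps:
u(x) = -1 + x/3
m(X) = 2*X
s(w, F) = -⅔ + w*F² (s(w, F) = (F*w)*F + 2*(-1 + (⅓)*2) = w*F² + 2*(-1 + ⅔) = w*F² + 2*(-⅓) = w*F² - ⅔ = -⅔ + w*F²)
J(Z, P) = -⅔ + P + Z³ (J(Z, P) = P + (-⅔ + Z*Z²) = P + (-⅔ + Z³) = -⅔ + P + Z³)
87 - J(E(2, -2), 21) = 87 - (-⅔ + 21 + (-2)³) = 87 - (-⅔ + 21 - 8) = 87 - 1*37/3 = 87 - 37/3 = 224/3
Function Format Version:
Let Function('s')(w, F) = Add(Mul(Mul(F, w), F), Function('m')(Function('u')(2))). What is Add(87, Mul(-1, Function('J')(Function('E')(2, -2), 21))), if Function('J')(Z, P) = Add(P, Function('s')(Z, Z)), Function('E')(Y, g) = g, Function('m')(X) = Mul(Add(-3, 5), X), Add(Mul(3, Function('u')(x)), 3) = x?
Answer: Rational(224, 3) ≈ 74.667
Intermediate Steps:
Function('u')(x) = Add(-1, Mul(Rational(1, 3), x))
Function('m')(X) = Mul(2, X)
Function('s')(w, F) = Add(Rational(-2, 3), Mul(w, Pow(F, 2))) (Function('s')(w, F) = Add(Mul(Mul(F, w), F), Mul(2, Add(-1, Mul(Rational(1, 3), 2)))) = Add(Mul(w, Pow(F, 2)), Mul(2, Add(-1, Rational(2, 3)))) = Add(Mul(w, Pow(F, 2)), Mul(2, Rational(-1, 3))) = Add(Mul(w, Pow(F, 2)), Rational(-2, 3)) = Add(Rational(-2, 3), Mul(w, Pow(F, 2))))
Function('J')(Z, P) = Add(Rational(-2, 3), P, Pow(Z, 3)) (Function('J')(Z, P) = Add(P, Add(Rational(-2, 3), Mul(Z, Pow(Z, 2)))) = Add(P, Add(Rational(-2, 3), Pow(Z, 3))) = Add(Rational(-2, 3), P, Pow(Z, 3)))
Add(87, Mul(-1, Function('J')(Function('E')(2, -2), 21))) = Add(87, Mul(-1, Add(Rational(-2, 3), 21, Pow(-2, 3)))) = Add(87, Mul(-1, Add(Rational(-2, 3), 21, -8))) = Add(87, Mul(-1, Rational(37, 3))) = Add(87, Rational(-37, 3)) = Rational(224, 3)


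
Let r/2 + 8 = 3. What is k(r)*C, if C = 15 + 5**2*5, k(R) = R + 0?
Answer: -1400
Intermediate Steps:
r = -10 (r = -16 + 2*3 = -16 + 6 = -10)
k(R) = R
C = 140 (C = 15 + 25*5 = 15 + 125 = 140)
k(r)*C = -10*140 = -1400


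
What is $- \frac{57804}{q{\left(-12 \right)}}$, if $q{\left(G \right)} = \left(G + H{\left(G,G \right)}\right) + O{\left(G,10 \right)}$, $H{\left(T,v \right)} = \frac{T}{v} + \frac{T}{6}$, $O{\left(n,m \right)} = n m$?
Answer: $\frac{57804}{133} \approx 434.62$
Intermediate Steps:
$O{\left(n,m \right)} = m n$
$H{\left(T,v \right)} = \frac{T}{6} + \frac{T}{v}$ ($H{\left(T,v \right)} = \frac{T}{v} + T \frac{1}{6} = \frac{T}{v} + \frac{T}{6} = \frac{T}{6} + \frac{T}{v}$)
$q{\left(G \right)} = 1 + \frac{67 G}{6}$ ($q{\left(G \right)} = \left(G + \left(\frac{G}{6} + \frac{G}{G}\right)\right) + 10 G = \left(G + \left(\frac{G}{6} + 1\right)\right) + 10 G = \left(G + \left(1 + \frac{G}{6}\right)\right) + 10 G = \left(1 + \frac{7 G}{6}\right) + 10 G = 1 + \frac{67 G}{6}$)
$- \frac{57804}{q{\left(-12 \right)}} = - \frac{57804}{1 + \frac{67}{6} \left(-12\right)} = - \frac{57804}{1 - 134} = - \frac{57804}{-133} = \left(-57804\right) \left(- \frac{1}{133}\right) = \frac{57804}{133}$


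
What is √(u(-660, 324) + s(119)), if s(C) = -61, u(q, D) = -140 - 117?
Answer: I*√318 ≈ 17.833*I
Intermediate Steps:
u(q, D) = -257
√(u(-660, 324) + s(119)) = √(-257 - 61) = √(-318) = I*√318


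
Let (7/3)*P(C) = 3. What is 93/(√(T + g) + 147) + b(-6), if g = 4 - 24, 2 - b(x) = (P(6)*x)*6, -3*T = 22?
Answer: 22226333/454363 - 93*I*√246/64909 ≈ 48.918 - 0.022472*I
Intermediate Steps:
T = -22/3 (T = -⅓*22 = -22/3 ≈ -7.3333)
P(C) = 9/7 (P(C) = (3/7)*3 = 9/7)
b(x) = 2 - 54*x/7 (b(x) = 2 - 9*x/7*6 = 2 - 54*x/7)
g = -20
93/(√(T + g) + 147) + b(-6) = 93/(√(-22/3 - 20) + 147) + (2 - 54/7*(-6)) = 93/(√(-82/3) + 147) + (2 + 324/7) = 93/(I*√246/3 + 147) + 338/7 = 93/(147 + I*√246/3) + 338/7 = 338/7 + 93/(147 + I*√246/3)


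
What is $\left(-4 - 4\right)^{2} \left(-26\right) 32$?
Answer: $-53248$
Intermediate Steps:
$\left(-4 - 4\right)^{2} \left(-26\right) 32 = \left(-8\right)^{2} \left(-26\right) 32 = 64 \left(-26\right) 32 = \left(-1664\right) 32 = -53248$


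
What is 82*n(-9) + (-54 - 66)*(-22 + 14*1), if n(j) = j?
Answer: 222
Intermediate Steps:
82*n(-9) + (-54 - 66)*(-22 + 14*1) = 82*(-9) + (-54 - 66)*(-22 + 14*1) = -738 - 120*(-22 + 14) = -738 - 120*(-8) = -738 + 960 = 222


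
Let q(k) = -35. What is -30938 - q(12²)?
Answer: -30903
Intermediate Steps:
-30938 - q(12²) = -30938 - 1*(-35) = -30938 + 35 = -30903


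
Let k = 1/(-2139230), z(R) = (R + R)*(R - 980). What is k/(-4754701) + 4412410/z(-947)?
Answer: 22440191375428352019/18561470758648099870 ≈ 1.2090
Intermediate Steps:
z(R) = 2*R*(-980 + R) (z(R) = (2*R)*(-980 + R) = 2*R*(-980 + R))
k = -1/2139230 ≈ -4.6746e-7
k/(-4754701) + 4412410/z(-947) = -1/2139230/(-4754701) + 4412410/((2*(-947)*(-980 - 947))) = -1/2139230*(-1/4754701) + 4412410/((2*(-947)*(-1927))) = 1/10171399020230 + 4412410/3649738 = 1/10171399020230 + 4412410*(1/3649738) = 1/10171399020230 + 2206205/1824869 = 22440191375428352019/18561470758648099870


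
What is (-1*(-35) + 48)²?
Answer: 6889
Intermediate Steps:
(-1*(-35) + 48)² = (35 + 48)² = 83² = 6889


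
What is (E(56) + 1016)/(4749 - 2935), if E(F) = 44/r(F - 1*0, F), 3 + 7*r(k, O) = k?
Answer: 27078/48071 ≈ 0.56329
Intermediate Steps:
r(k, O) = -3/7 + k/7
E(F) = 44/(-3/7 + F/7) (E(F) = 44/(-3/7 + (F - 1*0)/7) = 44/(-3/7 + (F + 0)/7) = 44/(-3/7 + F/7))
(E(56) + 1016)/(4749 - 2935) = (308/(-3 + 56) + 1016)/(4749 - 2935) = (308/53 + 1016)/1814 = (308*(1/53) + 1016)*(1/1814) = (308/53 + 1016)*(1/1814) = (54156/53)*(1/1814) = 27078/48071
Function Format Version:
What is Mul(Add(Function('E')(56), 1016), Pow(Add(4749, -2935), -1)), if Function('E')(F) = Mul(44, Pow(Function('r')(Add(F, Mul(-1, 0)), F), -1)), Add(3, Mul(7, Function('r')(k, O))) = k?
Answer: Rational(27078, 48071) ≈ 0.56329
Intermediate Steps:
Function('r')(k, O) = Add(Rational(-3, 7), Mul(Rational(1, 7), k))
Function('E')(F) = Mul(44, Pow(Add(Rational(-3, 7), Mul(Rational(1, 7), F)), -1)) (Function('E')(F) = Mul(44, Pow(Add(Rational(-3, 7), Mul(Rational(1, 7), Add(F, Mul(-1, 0)))), -1)) = Mul(44, Pow(Add(Rational(-3, 7), Mul(Rational(1, 7), Add(F, 0))), -1)) = Mul(44, Pow(Add(Rational(-3, 7), Mul(Rational(1, 7), F)), -1)))
Mul(Add(Function('E')(56), 1016), Pow(Add(4749, -2935), -1)) = Mul(Add(Mul(308, Pow(Add(-3, 56), -1)), 1016), Pow(Add(4749, -2935), -1)) = Mul(Add(Mul(308, Pow(53, -1)), 1016), Pow(1814, -1)) = Mul(Add(Mul(308, Rational(1, 53)), 1016), Rational(1, 1814)) = Mul(Add(Rational(308, 53), 1016), Rational(1, 1814)) = Mul(Rational(54156, 53), Rational(1, 1814)) = Rational(27078, 48071)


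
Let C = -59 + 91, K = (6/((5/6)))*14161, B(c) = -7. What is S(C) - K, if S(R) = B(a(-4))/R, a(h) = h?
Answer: -16313507/160 ≈ -1.0196e+5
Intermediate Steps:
K = 509796/5 (K = (6/((5*(⅙))))*14161 = (6/(⅚))*14161 = (6*(6/5))*14161 = (36/5)*14161 = 509796/5 ≈ 1.0196e+5)
C = 32
S(R) = -7/R
S(C) - K = -7/32 - 1*509796/5 = -7*1/32 - 509796/5 = -7/32 - 509796/5 = -16313507/160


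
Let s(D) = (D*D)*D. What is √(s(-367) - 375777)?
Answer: 4*I*√3112915 ≈ 7057.4*I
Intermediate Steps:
s(D) = D³ (s(D) = D²*D = D³)
√(s(-367) - 375777) = √((-367)³ - 375777) = √(-49430863 - 375777) = √(-49806640) = 4*I*√3112915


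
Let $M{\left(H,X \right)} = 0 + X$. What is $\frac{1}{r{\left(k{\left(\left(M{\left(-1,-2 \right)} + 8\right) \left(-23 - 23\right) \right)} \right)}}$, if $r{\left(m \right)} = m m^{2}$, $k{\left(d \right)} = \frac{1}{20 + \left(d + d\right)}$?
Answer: $-150568768$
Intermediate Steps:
$M{\left(H,X \right)} = X$
$k{\left(d \right)} = \frac{1}{20 + 2 d}$
$r{\left(m \right)} = m^{3}$
$\frac{1}{r{\left(k{\left(\left(M{\left(-1,-2 \right)} + 8\right) \left(-23 - 23\right) \right)} \right)}} = \frac{1}{\left(\frac{1}{2 \left(10 + \left(-2 + 8\right) \left(-23 - 23\right)\right)}\right)^{3}} = \frac{1}{\left(\frac{1}{2 \left(10 + 6 \left(-46\right)\right)}\right)^{3}} = \frac{1}{\left(\frac{1}{2 \left(10 - 276\right)}\right)^{3}} = \frac{1}{\left(\frac{1}{2 \left(-266\right)}\right)^{3}} = \frac{1}{\left(\frac{1}{2} \left(- \frac{1}{266}\right)\right)^{3}} = \frac{1}{\left(- \frac{1}{532}\right)^{3}} = \frac{1}{- \frac{1}{150568768}} = -150568768$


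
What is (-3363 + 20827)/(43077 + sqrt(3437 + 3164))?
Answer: 94037091/231952666 - 2183*sqrt(6601)/231952666 ≈ 0.40465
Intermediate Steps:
(-3363 + 20827)/(43077 + sqrt(3437 + 3164)) = 17464/(43077 + sqrt(6601))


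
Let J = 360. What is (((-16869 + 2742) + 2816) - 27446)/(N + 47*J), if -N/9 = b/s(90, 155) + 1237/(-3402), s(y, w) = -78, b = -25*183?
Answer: -95225949/40283468 ≈ -2.3639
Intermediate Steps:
b = -4575
N = -1288972/2457 (N = -9*(-4575/(-78) + 1237/(-3402)) = -9*(-4575*(-1/78) + 1237*(-1/3402)) = -9*(1525/26 - 1237/3402) = -9*1288972/22113 = -1288972/2457 ≈ -524.61)
(((-16869 + 2742) + 2816) - 27446)/(N + 47*J) = (((-16869 + 2742) + 2816) - 27446)/(-1288972/2457 + 47*360) = ((-14127 + 2816) - 27446)/(-1288972/2457 + 16920) = (-11311 - 27446)/(40283468/2457) = -38757*2457/40283468 = -95225949/40283468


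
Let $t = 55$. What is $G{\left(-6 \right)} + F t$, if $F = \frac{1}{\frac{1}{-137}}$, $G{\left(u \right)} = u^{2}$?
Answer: $-7499$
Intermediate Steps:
$F = -137$ ($F = \frac{1}{- \frac{1}{137}} = -137$)
$G{\left(-6 \right)} + F t = \left(-6\right)^{2} - 7535 = 36 - 7535 = -7499$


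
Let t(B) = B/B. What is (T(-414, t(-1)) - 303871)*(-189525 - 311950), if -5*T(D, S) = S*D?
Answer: 152342187595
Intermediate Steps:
t(B) = 1
T(D, S) = -D*S/5 (T(D, S) = -S*D/5 = -D*S/5)
(T(-414, t(-1)) - 303871)*(-189525 - 311950) = (-⅕*(-414)*1 - 303871)*(-189525 - 311950) = (414/5 - 303871)*(-501475) = -1518941/5*(-501475) = 152342187595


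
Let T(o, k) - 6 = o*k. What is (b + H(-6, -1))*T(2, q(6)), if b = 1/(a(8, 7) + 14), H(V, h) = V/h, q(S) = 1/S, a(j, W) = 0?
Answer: 1615/42 ≈ 38.452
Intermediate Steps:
q(S) = 1/S
T(o, k) = 6 + k*o (T(o, k) = 6 + o*k = 6 + k*o)
b = 1/14 (b = 1/(0 + 14) = 1/14 ≈ 0.071429)
(b + H(-6, -1))*T(2, q(6)) = (1/14 - 6/(-1))*(6 + 2/6) = (1/14 - 6*(-1))*(6 + (⅙)*2) = (1/14 + 6)*(6 + ⅓) = (85/14)*(19/3) = 1615/42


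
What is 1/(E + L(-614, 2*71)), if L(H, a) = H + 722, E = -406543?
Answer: -1/406435 ≈ -2.4604e-6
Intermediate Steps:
L(H, a) = 722 + H
1/(E + L(-614, 2*71)) = 1/(-406543 + (722 - 614)) = 1/(-406543 + 108) = 1/(-406435) = -1/406435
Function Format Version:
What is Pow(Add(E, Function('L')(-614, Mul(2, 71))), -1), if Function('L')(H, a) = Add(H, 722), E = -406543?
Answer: Rational(-1, 406435) ≈ -2.4604e-6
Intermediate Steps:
Function('L')(H, a) = Add(722, H)
Pow(Add(E, Function('L')(-614, Mul(2, 71))), -1) = Pow(Add(-406543, Add(722, -614)), -1) = Pow(Add(-406543, 108), -1) = Pow(-406435, -1) = Rational(-1, 406435)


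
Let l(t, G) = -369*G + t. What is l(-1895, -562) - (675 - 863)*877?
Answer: 370359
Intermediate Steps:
l(t, G) = t - 369*G
l(-1895, -562) - (675 - 863)*877 = (-1895 - 369*(-562)) - (675 - 863)*877 = (-1895 + 207378) - (-188)*877 = 205483 - 1*(-164876) = 205483 + 164876 = 370359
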